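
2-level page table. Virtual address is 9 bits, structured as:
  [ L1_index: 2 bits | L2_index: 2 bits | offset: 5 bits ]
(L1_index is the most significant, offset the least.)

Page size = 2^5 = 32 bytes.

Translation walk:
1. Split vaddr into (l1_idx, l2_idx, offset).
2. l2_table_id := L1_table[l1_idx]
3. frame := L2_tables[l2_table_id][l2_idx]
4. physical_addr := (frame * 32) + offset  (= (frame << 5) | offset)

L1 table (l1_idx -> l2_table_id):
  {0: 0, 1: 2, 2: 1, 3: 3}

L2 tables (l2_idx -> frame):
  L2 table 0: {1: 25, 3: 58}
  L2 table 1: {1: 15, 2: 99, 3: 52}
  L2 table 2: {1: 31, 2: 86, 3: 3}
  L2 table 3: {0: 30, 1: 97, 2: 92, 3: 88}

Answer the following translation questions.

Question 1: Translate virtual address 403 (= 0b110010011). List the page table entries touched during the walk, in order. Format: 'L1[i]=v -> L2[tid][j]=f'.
Answer: L1[3]=3 -> L2[3][0]=30

Derivation:
vaddr = 403 = 0b110010011
Split: l1_idx=3, l2_idx=0, offset=19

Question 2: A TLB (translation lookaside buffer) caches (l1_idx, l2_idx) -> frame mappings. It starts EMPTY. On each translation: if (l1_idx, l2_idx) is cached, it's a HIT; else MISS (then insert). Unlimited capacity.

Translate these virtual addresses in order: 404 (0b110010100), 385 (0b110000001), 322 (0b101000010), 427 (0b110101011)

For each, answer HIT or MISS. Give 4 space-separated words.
vaddr=404: (3,0) not in TLB -> MISS, insert
vaddr=385: (3,0) in TLB -> HIT
vaddr=322: (2,2) not in TLB -> MISS, insert
vaddr=427: (3,1) not in TLB -> MISS, insert

Answer: MISS HIT MISS MISS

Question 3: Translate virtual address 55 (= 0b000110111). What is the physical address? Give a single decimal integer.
Answer: 823

Derivation:
vaddr = 55 = 0b000110111
Split: l1_idx=0, l2_idx=1, offset=23
L1[0] = 0
L2[0][1] = 25
paddr = 25 * 32 + 23 = 823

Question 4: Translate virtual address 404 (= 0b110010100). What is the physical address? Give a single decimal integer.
Answer: 980

Derivation:
vaddr = 404 = 0b110010100
Split: l1_idx=3, l2_idx=0, offset=20
L1[3] = 3
L2[3][0] = 30
paddr = 30 * 32 + 20 = 980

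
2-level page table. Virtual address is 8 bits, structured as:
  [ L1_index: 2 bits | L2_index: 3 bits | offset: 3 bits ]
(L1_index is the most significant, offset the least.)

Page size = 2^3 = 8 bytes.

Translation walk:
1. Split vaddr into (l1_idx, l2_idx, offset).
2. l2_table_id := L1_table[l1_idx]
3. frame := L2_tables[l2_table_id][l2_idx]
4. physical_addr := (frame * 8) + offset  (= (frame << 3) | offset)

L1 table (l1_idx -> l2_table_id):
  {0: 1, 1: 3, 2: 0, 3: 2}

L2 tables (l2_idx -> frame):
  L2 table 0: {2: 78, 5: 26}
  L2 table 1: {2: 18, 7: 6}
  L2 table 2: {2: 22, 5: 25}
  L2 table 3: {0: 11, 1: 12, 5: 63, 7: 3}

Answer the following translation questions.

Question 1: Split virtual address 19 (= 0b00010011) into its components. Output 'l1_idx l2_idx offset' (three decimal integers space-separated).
vaddr = 19 = 0b00010011
  top 2 bits -> l1_idx = 0
  next 3 bits -> l2_idx = 2
  bottom 3 bits -> offset = 3

Answer: 0 2 3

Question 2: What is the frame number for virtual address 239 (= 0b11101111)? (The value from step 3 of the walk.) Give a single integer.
vaddr = 239: l1_idx=3, l2_idx=5
L1[3] = 2; L2[2][5] = 25

Answer: 25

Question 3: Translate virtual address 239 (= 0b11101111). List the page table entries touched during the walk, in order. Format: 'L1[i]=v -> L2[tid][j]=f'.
Answer: L1[3]=2 -> L2[2][5]=25

Derivation:
vaddr = 239 = 0b11101111
Split: l1_idx=3, l2_idx=5, offset=7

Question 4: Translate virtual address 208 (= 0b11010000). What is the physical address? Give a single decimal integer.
Answer: 176

Derivation:
vaddr = 208 = 0b11010000
Split: l1_idx=3, l2_idx=2, offset=0
L1[3] = 2
L2[2][2] = 22
paddr = 22 * 8 + 0 = 176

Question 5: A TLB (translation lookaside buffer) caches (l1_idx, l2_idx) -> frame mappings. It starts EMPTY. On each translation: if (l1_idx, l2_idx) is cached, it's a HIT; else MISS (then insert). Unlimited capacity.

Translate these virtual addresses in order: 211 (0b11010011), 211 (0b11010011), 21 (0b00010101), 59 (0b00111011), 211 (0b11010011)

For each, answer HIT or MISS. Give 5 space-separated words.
vaddr=211: (3,2) not in TLB -> MISS, insert
vaddr=211: (3,2) in TLB -> HIT
vaddr=21: (0,2) not in TLB -> MISS, insert
vaddr=59: (0,7) not in TLB -> MISS, insert
vaddr=211: (3,2) in TLB -> HIT

Answer: MISS HIT MISS MISS HIT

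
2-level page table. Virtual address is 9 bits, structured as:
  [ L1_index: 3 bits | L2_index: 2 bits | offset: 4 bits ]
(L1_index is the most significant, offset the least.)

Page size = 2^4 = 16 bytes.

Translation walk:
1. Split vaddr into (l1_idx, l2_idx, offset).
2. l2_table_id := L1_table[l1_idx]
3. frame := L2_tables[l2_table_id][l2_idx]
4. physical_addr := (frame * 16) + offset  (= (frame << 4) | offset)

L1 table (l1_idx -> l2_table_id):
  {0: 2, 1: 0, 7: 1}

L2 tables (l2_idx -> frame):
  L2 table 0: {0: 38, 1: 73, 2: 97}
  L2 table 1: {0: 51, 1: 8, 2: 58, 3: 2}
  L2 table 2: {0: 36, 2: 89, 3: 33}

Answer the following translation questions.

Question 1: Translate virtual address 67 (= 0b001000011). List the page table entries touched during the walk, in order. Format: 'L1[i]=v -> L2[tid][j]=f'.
vaddr = 67 = 0b001000011
Split: l1_idx=1, l2_idx=0, offset=3

Answer: L1[1]=0 -> L2[0][0]=38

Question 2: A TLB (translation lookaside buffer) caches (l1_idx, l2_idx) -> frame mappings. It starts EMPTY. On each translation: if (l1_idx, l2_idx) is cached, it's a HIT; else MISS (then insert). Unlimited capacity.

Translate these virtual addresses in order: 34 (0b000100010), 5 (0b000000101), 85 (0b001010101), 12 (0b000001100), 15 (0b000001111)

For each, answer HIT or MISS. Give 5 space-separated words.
vaddr=34: (0,2) not in TLB -> MISS, insert
vaddr=5: (0,0) not in TLB -> MISS, insert
vaddr=85: (1,1) not in TLB -> MISS, insert
vaddr=12: (0,0) in TLB -> HIT
vaddr=15: (0,0) in TLB -> HIT

Answer: MISS MISS MISS HIT HIT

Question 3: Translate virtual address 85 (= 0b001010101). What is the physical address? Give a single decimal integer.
Answer: 1173

Derivation:
vaddr = 85 = 0b001010101
Split: l1_idx=1, l2_idx=1, offset=5
L1[1] = 0
L2[0][1] = 73
paddr = 73 * 16 + 5 = 1173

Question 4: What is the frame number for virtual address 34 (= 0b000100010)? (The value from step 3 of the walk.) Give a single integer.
Answer: 89

Derivation:
vaddr = 34: l1_idx=0, l2_idx=2
L1[0] = 2; L2[2][2] = 89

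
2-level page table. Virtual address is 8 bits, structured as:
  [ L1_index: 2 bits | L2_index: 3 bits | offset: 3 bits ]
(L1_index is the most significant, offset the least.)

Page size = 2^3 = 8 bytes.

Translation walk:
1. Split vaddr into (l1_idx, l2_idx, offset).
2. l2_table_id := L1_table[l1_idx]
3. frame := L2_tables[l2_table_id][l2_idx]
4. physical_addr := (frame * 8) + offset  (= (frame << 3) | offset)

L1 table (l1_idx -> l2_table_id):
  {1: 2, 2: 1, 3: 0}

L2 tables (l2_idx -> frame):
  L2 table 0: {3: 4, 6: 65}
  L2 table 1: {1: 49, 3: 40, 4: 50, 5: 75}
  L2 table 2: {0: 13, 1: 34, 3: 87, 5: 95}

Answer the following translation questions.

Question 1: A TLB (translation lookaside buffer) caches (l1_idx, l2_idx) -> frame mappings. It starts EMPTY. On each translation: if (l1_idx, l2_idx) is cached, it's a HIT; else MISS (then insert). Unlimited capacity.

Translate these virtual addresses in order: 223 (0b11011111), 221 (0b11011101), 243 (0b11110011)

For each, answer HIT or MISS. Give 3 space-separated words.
Answer: MISS HIT MISS

Derivation:
vaddr=223: (3,3) not in TLB -> MISS, insert
vaddr=221: (3,3) in TLB -> HIT
vaddr=243: (3,6) not in TLB -> MISS, insert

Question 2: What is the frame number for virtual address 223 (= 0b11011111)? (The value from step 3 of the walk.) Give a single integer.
Answer: 4

Derivation:
vaddr = 223: l1_idx=3, l2_idx=3
L1[3] = 0; L2[0][3] = 4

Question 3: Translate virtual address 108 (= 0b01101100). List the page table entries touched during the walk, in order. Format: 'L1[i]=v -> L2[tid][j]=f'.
vaddr = 108 = 0b01101100
Split: l1_idx=1, l2_idx=5, offset=4

Answer: L1[1]=2 -> L2[2][5]=95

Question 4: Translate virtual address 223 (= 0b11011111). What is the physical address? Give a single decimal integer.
vaddr = 223 = 0b11011111
Split: l1_idx=3, l2_idx=3, offset=7
L1[3] = 0
L2[0][3] = 4
paddr = 4 * 8 + 7 = 39

Answer: 39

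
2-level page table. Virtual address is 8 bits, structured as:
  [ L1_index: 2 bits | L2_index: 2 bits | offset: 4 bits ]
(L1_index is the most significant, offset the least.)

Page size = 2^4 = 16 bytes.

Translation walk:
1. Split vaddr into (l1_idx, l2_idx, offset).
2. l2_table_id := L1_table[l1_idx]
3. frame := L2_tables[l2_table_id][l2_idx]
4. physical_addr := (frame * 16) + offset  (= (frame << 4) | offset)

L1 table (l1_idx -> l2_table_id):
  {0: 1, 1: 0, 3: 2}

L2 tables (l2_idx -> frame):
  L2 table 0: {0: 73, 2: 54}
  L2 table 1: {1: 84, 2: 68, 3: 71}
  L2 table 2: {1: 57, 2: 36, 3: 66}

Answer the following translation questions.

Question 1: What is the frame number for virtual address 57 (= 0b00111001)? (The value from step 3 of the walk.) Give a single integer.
vaddr = 57: l1_idx=0, l2_idx=3
L1[0] = 1; L2[1][3] = 71

Answer: 71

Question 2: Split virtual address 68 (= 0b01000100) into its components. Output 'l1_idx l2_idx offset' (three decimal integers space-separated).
vaddr = 68 = 0b01000100
  top 2 bits -> l1_idx = 1
  next 2 bits -> l2_idx = 0
  bottom 4 bits -> offset = 4

Answer: 1 0 4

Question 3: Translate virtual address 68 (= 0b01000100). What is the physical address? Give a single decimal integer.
Answer: 1172

Derivation:
vaddr = 68 = 0b01000100
Split: l1_idx=1, l2_idx=0, offset=4
L1[1] = 0
L2[0][0] = 73
paddr = 73 * 16 + 4 = 1172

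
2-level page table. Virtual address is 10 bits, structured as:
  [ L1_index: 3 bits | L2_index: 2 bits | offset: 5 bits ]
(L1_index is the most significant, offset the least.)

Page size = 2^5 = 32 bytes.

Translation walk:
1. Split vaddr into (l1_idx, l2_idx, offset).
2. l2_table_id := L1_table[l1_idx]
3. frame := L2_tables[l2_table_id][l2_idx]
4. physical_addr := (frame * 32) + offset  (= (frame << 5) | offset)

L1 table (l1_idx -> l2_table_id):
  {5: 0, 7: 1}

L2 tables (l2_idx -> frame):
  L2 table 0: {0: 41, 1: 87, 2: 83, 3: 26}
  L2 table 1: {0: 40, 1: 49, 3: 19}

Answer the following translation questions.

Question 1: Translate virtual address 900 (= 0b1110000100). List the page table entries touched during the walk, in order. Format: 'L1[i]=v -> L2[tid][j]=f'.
Answer: L1[7]=1 -> L2[1][0]=40

Derivation:
vaddr = 900 = 0b1110000100
Split: l1_idx=7, l2_idx=0, offset=4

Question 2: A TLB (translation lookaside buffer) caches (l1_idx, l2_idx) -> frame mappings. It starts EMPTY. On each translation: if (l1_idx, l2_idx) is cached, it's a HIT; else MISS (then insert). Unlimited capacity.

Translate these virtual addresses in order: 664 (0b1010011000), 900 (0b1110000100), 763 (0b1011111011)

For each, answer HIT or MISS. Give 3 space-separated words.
vaddr=664: (5,0) not in TLB -> MISS, insert
vaddr=900: (7,0) not in TLB -> MISS, insert
vaddr=763: (5,3) not in TLB -> MISS, insert

Answer: MISS MISS MISS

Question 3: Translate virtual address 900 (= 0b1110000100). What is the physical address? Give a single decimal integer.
Answer: 1284

Derivation:
vaddr = 900 = 0b1110000100
Split: l1_idx=7, l2_idx=0, offset=4
L1[7] = 1
L2[1][0] = 40
paddr = 40 * 32 + 4 = 1284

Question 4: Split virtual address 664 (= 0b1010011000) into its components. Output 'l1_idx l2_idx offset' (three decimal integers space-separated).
vaddr = 664 = 0b1010011000
  top 3 bits -> l1_idx = 5
  next 2 bits -> l2_idx = 0
  bottom 5 bits -> offset = 24

Answer: 5 0 24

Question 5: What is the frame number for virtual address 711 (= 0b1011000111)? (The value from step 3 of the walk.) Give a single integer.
vaddr = 711: l1_idx=5, l2_idx=2
L1[5] = 0; L2[0][2] = 83

Answer: 83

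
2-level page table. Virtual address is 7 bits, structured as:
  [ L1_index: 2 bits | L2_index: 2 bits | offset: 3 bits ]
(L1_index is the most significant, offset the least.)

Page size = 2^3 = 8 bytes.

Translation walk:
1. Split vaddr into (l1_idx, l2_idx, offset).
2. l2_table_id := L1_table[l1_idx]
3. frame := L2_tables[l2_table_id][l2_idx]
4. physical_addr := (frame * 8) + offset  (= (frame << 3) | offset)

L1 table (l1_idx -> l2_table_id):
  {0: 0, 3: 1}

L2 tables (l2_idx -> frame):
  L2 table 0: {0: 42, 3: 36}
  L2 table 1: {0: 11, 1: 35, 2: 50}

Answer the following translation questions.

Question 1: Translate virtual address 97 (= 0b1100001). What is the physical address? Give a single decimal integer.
vaddr = 97 = 0b1100001
Split: l1_idx=3, l2_idx=0, offset=1
L1[3] = 1
L2[1][0] = 11
paddr = 11 * 8 + 1 = 89

Answer: 89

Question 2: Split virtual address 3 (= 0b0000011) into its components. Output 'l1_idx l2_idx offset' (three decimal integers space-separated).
Answer: 0 0 3

Derivation:
vaddr = 3 = 0b0000011
  top 2 bits -> l1_idx = 0
  next 2 bits -> l2_idx = 0
  bottom 3 bits -> offset = 3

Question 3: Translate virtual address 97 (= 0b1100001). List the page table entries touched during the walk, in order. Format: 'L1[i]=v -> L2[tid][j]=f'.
Answer: L1[3]=1 -> L2[1][0]=11

Derivation:
vaddr = 97 = 0b1100001
Split: l1_idx=3, l2_idx=0, offset=1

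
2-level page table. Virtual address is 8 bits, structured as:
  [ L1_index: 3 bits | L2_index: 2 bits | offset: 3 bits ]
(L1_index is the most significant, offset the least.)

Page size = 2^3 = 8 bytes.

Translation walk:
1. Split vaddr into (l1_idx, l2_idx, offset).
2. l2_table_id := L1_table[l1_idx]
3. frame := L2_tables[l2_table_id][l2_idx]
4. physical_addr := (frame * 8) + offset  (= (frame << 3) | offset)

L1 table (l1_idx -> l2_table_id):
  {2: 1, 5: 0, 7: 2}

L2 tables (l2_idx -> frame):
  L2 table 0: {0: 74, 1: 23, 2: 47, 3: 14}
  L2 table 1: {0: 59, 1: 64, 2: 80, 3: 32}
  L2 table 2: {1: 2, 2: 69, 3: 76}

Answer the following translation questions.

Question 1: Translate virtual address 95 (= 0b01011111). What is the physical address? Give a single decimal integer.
Answer: 263

Derivation:
vaddr = 95 = 0b01011111
Split: l1_idx=2, l2_idx=3, offset=7
L1[2] = 1
L2[1][3] = 32
paddr = 32 * 8 + 7 = 263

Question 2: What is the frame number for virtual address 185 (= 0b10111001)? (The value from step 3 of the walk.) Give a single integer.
Answer: 14

Derivation:
vaddr = 185: l1_idx=5, l2_idx=3
L1[5] = 0; L2[0][3] = 14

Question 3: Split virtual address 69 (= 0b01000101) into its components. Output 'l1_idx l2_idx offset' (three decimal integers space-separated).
Answer: 2 0 5

Derivation:
vaddr = 69 = 0b01000101
  top 3 bits -> l1_idx = 2
  next 2 bits -> l2_idx = 0
  bottom 3 bits -> offset = 5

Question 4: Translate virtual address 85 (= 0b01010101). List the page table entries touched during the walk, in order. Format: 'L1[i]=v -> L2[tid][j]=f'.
vaddr = 85 = 0b01010101
Split: l1_idx=2, l2_idx=2, offset=5

Answer: L1[2]=1 -> L2[1][2]=80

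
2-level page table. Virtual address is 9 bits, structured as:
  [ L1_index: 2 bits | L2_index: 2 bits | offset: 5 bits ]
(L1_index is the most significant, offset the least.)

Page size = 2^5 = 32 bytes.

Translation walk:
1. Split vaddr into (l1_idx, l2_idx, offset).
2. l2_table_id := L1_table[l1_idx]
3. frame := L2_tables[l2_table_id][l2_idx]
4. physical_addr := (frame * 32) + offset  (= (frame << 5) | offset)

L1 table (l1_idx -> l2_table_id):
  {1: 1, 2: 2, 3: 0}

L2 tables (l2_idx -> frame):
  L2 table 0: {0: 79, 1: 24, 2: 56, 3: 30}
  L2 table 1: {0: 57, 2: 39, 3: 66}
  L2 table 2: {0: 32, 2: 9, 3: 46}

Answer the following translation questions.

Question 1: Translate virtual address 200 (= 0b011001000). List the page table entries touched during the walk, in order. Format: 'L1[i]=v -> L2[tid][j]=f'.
Answer: L1[1]=1 -> L2[1][2]=39

Derivation:
vaddr = 200 = 0b011001000
Split: l1_idx=1, l2_idx=2, offset=8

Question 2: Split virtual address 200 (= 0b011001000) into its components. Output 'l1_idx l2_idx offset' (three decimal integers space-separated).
Answer: 1 2 8

Derivation:
vaddr = 200 = 0b011001000
  top 2 bits -> l1_idx = 1
  next 2 bits -> l2_idx = 2
  bottom 5 bits -> offset = 8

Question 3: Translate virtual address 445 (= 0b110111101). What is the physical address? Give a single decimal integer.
vaddr = 445 = 0b110111101
Split: l1_idx=3, l2_idx=1, offset=29
L1[3] = 0
L2[0][1] = 24
paddr = 24 * 32 + 29 = 797

Answer: 797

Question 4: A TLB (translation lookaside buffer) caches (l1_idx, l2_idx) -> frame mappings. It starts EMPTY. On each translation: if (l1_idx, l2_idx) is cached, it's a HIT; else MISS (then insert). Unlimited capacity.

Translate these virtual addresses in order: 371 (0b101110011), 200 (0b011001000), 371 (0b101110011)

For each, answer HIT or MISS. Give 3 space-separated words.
vaddr=371: (2,3) not in TLB -> MISS, insert
vaddr=200: (1,2) not in TLB -> MISS, insert
vaddr=371: (2,3) in TLB -> HIT

Answer: MISS MISS HIT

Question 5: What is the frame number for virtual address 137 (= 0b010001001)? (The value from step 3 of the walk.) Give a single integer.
vaddr = 137: l1_idx=1, l2_idx=0
L1[1] = 1; L2[1][0] = 57

Answer: 57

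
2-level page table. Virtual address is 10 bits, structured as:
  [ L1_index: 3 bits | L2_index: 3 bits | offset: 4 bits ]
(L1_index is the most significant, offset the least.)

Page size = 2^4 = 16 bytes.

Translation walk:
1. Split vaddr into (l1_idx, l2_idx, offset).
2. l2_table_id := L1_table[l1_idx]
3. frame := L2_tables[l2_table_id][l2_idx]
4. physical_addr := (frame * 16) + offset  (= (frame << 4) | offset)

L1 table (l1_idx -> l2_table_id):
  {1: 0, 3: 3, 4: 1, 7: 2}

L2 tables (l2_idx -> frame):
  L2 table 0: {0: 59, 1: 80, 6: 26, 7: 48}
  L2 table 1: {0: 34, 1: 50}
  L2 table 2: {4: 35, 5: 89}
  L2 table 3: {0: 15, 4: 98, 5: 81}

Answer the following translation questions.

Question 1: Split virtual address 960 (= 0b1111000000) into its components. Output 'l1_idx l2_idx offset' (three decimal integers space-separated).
Answer: 7 4 0

Derivation:
vaddr = 960 = 0b1111000000
  top 3 bits -> l1_idx = 7
  next 3 bits -> l2_idx = 4
  bottom 4 bits -> offset = 0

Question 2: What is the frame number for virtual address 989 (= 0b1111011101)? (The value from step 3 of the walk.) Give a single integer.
vaddr = 989: l1_idx=7, l2_idx=5
L1[7] = 2; L2[2][5] = 89

Answer: 89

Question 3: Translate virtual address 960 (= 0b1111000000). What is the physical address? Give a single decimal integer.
vaddr = 960 = 0b1111000000
Split: l1_idx=7, l2_idx=4, offset=0
L1[7] = 2
L2[2][4] = 35
paddr = 35 * 16 + 0 = 560

Answer: 560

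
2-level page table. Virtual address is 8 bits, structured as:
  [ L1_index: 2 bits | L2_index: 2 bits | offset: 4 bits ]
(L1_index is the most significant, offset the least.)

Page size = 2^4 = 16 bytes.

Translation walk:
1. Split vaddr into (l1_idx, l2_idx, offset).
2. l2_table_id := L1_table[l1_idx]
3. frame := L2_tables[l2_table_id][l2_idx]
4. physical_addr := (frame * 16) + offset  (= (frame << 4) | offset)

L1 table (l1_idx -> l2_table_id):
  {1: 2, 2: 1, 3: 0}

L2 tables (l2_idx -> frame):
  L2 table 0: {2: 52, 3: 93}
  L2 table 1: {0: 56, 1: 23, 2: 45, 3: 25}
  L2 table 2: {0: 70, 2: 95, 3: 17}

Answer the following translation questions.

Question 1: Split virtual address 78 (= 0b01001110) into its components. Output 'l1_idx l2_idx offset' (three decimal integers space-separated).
vaddr = 78 = 0b01001110
  top 2 bits -> l1_idx = 1
  next 2 bits -> l2_idx = 0
  bottom 4 bits -> offset = 14

Answer: 1 0 14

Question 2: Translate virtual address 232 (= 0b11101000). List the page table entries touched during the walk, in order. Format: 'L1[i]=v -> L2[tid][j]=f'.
vaddr = 232 = 0b11101000
Split: l1_idx=3, l2_idx=2, offset=8

Answer: L1[3]=0 -> L2[0][2]=52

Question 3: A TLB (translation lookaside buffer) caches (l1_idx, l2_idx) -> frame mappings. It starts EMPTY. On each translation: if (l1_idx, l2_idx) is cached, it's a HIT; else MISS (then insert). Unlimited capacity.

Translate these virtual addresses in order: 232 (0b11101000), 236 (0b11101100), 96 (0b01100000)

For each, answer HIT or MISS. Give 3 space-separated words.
vaddr=232: (3,2) not in TLB -> MISS, insert
vaddr=236: (3,2) in TLB -> HIT
vaddr=96: (1,2) not in TLB -> MISS, insert

Answer: MISS HIT MISS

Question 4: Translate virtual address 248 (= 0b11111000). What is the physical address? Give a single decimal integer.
Answer: 1496

Derivation:
vaddr = 248 = 0b11111000
Split: l1_idx=3, l2_idx=3, offset=8
L1[3] = 0
L2[0][3] = 93
paddr = 93 * 16 + 8 = 1496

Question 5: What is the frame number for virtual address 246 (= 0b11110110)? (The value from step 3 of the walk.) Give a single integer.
vaddr = 246: l1_idx=3, l2_idx=3
L1[3] = 0; L2[0][3] = 93

Answer: 93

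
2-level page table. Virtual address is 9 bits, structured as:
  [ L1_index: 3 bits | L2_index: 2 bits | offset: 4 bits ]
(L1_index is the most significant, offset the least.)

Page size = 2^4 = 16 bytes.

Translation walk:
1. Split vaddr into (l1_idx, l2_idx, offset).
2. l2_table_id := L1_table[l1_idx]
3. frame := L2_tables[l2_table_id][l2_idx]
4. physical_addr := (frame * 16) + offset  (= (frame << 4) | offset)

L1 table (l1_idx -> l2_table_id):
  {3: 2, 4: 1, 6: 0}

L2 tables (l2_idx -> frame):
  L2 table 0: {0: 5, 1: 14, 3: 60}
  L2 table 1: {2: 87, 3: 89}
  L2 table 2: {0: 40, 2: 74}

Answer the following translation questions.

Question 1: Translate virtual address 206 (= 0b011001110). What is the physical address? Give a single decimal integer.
vaddr = 206 = 0b011001110
Split: l1_idx=3, l2_idx=0, offset=14
L1[3] = 2
L2[2][0] = 40
paddr = 40 * 16 + 14 = 654

Answer: 654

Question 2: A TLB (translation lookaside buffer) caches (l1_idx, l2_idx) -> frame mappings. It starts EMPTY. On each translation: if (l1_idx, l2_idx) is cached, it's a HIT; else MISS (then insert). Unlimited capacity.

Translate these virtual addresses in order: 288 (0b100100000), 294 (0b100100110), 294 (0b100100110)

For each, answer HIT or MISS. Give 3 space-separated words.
vaddr=288: (4,2) not in TLB -> MISS, insert
vaddr=294: (4,2) in TLB -> HIT
vaddr=294: (4,2) in TLB -> HIT

Answer: MISS HIT HIT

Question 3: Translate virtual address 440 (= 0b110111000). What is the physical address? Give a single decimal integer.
Answer: 968

Derivation:
vaddr = 440 = 0b110111000
Split: l1_idx=6, l2_idx=3, offset=8
L1[6] = 0
L2[0][3] = 60
paddr = 60 * 16 + 8 = 968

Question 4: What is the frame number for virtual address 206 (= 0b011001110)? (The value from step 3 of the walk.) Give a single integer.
vaddr = 206: l1_idx=3, l2_idx=0
L1[3] = 2; L2[2][0] = 40

Answer: 40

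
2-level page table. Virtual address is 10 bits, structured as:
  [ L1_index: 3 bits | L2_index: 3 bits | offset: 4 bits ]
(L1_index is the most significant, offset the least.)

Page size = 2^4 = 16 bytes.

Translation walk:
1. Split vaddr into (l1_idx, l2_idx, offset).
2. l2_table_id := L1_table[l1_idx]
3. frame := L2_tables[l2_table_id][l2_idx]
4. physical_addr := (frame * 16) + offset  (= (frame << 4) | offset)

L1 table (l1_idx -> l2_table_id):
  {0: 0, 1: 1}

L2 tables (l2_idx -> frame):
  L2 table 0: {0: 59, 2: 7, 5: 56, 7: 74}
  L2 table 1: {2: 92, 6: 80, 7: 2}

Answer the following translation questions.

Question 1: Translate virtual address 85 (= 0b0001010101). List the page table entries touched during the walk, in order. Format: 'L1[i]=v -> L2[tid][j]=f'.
Answer: L1[0]=0 -> L2[0][5]=56

Derivation:
vaddr = 85 = 0b0001010101
Split: l1_idx=0, l2_idx=5, offset=5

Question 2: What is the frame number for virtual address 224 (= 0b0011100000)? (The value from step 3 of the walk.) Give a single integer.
vaddr = 224: l1_idx=1, l2_idx=6
L1[1] = 1; L2[1][6] = 80

Answer: 80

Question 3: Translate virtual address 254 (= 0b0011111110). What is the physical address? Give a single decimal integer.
vaddr = 254 = 0b0011111110
Split: l1_idx=1, l2_idx=7, offset=14
L1[1] = 1
L2[1][7] = 2
paddr = 2 * 16 + 14 = 46

Answer: 46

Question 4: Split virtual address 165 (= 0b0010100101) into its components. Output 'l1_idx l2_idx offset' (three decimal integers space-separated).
Answer: 1 2 5

Derivation:
vaddr = 165 = 0b0010100101
  top 3 bits -> l1_idx = 1
  next 3 bits -> l2_idx = 2
  bottom 4 bits -> offset = 5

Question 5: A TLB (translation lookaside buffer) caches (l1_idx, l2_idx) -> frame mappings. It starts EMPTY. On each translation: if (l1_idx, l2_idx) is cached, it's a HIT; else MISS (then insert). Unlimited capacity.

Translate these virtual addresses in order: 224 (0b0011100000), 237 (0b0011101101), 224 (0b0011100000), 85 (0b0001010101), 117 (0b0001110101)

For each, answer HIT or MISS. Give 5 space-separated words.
Answer: MISS HIT HIT MISS MISS

Derivation:
vaddr=224: (1,6) not in TLB -> MISS, insert
vaddr=237: (1,6) in TLB -> HIT
vaddr=224: (1,6) in TLB -> HIT
vaddr=85: (0,5) not in TLB -> MISS, insert
vaddr=117: (0,7) not in TLB -> MISS, insert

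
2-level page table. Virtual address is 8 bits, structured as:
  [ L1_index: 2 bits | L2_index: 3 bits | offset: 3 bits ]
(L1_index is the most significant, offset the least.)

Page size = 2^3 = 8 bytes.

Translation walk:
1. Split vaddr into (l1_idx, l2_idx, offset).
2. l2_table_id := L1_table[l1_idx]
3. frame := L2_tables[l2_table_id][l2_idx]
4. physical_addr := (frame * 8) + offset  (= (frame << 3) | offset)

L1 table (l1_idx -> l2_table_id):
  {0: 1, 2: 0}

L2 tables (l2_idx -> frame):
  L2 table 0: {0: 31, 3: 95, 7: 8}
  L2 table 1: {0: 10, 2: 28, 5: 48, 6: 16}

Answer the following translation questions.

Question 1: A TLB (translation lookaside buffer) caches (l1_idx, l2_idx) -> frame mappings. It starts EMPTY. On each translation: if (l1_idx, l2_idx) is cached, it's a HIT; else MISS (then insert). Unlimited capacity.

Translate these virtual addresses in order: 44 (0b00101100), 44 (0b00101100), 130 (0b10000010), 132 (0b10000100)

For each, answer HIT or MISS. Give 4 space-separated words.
Answer: MISS HIT MISS HIT

Derivation:
vaddr=44: (0,5) not in TLB -> MISS, insert
vaddr=44: (0,5) in TLB -> HIT
vaddr=130: (2,0) not in TLB -> MISS, insert
vaddr=132: (2,0) in TLB -> HIT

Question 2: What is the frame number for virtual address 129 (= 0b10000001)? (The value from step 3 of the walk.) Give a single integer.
Answer: 31

Derivation:
vaddr = 129: l1_idx=2, l2_idx=0
L1[2] = 0; L2[0][0] = 31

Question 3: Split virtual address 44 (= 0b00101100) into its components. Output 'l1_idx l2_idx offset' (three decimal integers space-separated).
Answer: 0 5 4

Derivation:
vaddr = 44 = 0b00101100
  top 2 bits -> l1_idx = 0
  next 3 bits -> l2_idx = 5
  bottom 3 bits -> offset = 4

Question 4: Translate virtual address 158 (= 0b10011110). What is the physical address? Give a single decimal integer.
Answer: 766

Derivation:
vaddr = 158 = 0b10011110
Split: l1_idx=2, l2_idx=3, offset=6
L1[2] = 0
L2[0][3] = 95
paddr = 95 * 8 + 6 = 766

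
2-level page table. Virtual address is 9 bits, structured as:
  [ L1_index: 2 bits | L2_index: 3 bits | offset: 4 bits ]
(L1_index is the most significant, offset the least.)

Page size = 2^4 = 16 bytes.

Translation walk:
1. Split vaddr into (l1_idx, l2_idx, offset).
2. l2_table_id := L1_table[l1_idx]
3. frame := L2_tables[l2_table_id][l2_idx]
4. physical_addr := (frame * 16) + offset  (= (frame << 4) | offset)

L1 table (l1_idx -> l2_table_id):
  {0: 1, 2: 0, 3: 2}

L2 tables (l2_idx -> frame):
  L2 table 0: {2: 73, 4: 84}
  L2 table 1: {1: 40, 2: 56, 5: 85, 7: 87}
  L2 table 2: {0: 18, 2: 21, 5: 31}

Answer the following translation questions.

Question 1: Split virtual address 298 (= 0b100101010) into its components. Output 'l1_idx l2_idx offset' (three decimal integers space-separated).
Answer: 2 2 10

Derivation:
vaddr = 298 = 0b100101010
  top 2 bits -> l1_idx = 2
  next 3 bits -> l2_idx = 2
  bottom 4 bits -> offset = 10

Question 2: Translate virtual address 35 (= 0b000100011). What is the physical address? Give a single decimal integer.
vaddr = 35 = 0b000100011
Split: l1_idx=0, l2_idx=2, offset=3
L1[0] = 1
L2[1][2] = 56
paddr = 56 * 16 + 3 = 899

Answer: 899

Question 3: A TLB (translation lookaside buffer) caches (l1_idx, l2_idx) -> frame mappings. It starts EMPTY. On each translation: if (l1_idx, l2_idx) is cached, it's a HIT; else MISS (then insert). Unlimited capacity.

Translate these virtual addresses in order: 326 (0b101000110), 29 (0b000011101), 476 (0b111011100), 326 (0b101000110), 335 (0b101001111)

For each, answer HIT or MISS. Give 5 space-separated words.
Answer: MISS MISS MISS HIT HIT

Derivation:
vaddr=326: (2,4) not in TLB -> MISS, insert
vaddr=29: (0,1) not in TLB -> MISS, insert
vaddr=476: (3,5) not in TLB -> MISS, insert
vaddr=326: (2,4) in TLB -> HIT
vaddr=335: (2,4) in TLB -> HIT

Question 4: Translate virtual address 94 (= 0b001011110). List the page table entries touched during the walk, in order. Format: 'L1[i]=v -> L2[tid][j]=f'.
vaddr = 94 = 0b001011110
Split: l1_idx=0, l2_idx=5, offset=14

Answer: L1[0]=1 -> L2[1][5]=85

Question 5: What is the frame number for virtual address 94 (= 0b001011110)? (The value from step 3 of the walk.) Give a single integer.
vaddr = 94: l1_idx=0, l2_idx=5
L1[0] = 1; L2[1][5] = 85

Answer: 85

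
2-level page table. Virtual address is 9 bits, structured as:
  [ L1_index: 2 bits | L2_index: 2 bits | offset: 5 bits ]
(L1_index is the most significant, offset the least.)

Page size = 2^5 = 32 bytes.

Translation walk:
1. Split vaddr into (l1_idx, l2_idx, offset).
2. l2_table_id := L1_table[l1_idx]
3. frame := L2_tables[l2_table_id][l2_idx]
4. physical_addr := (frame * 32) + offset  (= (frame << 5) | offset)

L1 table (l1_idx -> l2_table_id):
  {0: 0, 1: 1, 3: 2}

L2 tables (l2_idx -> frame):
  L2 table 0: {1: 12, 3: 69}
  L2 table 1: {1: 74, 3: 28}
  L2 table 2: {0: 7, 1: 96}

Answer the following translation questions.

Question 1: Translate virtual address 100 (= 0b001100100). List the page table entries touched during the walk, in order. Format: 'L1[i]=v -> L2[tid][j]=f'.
vaddr = 100 = 0b001100100
Split: l1_idx=0, l2_idx=3, offset=4

Answer: L1[0]=0 -> L2[0][3]=69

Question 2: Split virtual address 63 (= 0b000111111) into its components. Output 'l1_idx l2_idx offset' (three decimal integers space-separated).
vaddr = 63 = 0b000111111
  top 2 bits -> l1_idx = 0
  next 2 bits -> l2_idx = 1
  bottom 5 bits -> offset = 31

Answer: 0 1 31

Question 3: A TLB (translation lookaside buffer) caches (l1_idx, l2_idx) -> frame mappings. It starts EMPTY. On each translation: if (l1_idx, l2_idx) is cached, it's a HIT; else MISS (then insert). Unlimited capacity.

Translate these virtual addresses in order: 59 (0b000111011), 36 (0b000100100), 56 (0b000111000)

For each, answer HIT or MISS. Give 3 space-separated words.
vaddr=59: (0,1) not in TLB -> MISS, insert
vaddr=36: (0,1) in TLB -> HIT
vaddr=56: (0,1) in TLB -> HIT

Answer: MISS HIT HIT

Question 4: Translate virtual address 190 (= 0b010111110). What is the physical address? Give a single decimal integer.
Answer: 2398

Derivation:
vaddr = 190 = 0b010111110
Split: l1_idx=1, l2_idx=1, offset=30
L1[1] = 1
L2[1][1] = 74
paddr = 74 * 32 + 30 = 2398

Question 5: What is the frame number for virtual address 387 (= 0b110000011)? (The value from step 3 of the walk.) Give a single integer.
Answer: 7

Derivation:
vaddr = 387: l1_idx=3, l2_idx=0
L1[3] = 2; L2[2][0] = 7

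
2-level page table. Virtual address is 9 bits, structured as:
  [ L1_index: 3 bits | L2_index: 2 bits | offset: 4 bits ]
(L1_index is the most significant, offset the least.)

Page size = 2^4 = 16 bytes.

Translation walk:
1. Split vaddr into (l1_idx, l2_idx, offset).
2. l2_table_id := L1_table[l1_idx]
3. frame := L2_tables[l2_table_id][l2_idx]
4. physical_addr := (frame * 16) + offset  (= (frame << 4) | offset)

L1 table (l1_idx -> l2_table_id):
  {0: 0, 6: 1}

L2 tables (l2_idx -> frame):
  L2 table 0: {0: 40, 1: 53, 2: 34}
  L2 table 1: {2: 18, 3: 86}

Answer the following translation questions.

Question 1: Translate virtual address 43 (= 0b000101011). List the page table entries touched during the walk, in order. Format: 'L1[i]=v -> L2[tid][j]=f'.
Answer: L1[0]=0 -> L2[0][2]=34

Derivation:
vaddr = 43 = 0b000101011
Split: l1_idx=0, l2_idx=2, offset=11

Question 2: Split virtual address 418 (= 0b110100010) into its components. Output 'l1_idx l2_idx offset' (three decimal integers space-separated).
Answer: 6 2 2

Derivation:
vaddr = 418 = 0b110100010
  top 3 bits -> l1_idx = 6
  next 2 bits -> l2_idx = 2
  bottom 4 bits -> offset = 2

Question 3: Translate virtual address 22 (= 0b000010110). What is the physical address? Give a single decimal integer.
vaddr = 22 = 0b000010110
Split: l1_idx=0, l2_idx=1, offset=6
L1[0] = 0
L2[0][1] = 53
paddr = 53 * 16 + 6 = 854

Answer: 854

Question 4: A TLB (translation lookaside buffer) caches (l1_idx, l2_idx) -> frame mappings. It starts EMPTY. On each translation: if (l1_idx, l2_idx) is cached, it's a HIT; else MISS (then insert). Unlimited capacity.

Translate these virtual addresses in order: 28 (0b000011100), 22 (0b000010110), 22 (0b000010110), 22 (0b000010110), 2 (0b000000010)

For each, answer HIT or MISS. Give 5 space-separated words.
Answer: MISS HIT HIT HIT MISS

Derivation:
vaddr=28: (0,1) not in TLB -> MISS, insert
vaddr=22: (0,1) in TLB -> HIT
vaddr=22: (0,1) in TLB -> HIT
vaddr=22: (0,1) in TLB -> HIT
vaddr=2: (0,0) not in TLB -> MISS, insert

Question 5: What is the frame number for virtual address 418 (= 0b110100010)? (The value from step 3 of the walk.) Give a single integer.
Answer: 18

Derivation:
vaddr = 418: l1_idx=6, l2_idx=2
L1[6] = 1; L2[1][2] = 18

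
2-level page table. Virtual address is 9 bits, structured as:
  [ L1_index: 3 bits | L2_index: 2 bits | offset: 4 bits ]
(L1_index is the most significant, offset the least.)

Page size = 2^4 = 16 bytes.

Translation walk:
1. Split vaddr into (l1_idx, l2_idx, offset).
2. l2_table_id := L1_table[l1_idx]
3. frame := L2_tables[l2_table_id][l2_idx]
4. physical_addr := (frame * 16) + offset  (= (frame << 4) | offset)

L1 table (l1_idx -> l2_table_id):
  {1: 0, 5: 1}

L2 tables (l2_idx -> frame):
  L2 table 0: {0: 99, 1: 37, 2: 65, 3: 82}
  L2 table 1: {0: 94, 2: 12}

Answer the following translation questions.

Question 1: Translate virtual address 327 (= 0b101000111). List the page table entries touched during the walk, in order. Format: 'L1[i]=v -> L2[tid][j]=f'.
Answer: L1[5]=1 -> L2[1][0]=94

Derivation:
vaddr = 327 = 0b101000111
Split: l1_idx=5, l2_idx=0, offset=7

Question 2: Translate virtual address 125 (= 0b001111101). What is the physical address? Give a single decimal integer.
Answer: 1325

Derivation:
vaddr = 125 = 0b001111101
Split: l1_idx=1, l2_idx=3, offset=13
L1[1] = 0
L2[0][3] = 82
paddr = 82 * 16 + 13 = 1325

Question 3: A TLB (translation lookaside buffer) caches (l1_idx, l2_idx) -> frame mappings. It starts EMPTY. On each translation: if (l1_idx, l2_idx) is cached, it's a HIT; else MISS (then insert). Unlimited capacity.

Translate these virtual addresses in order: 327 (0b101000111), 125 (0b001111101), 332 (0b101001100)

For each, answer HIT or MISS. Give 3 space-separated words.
Answer: MISS MISS HIT

Derivation:
vaddr=327: (5,0) not in TLB -> MISS, insert
vaddr=125: (1,3) not in TLB -> MISS, insert
vaddr=332: (5,0) in TLB -> HIT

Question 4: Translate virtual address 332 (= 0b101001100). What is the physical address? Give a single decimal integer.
Answer: 1516

Derivation:
vaddr = 332 = 0b101001100
Split: l1_idx=5, l2_idx=0, offset=12
L1[5] = 1
L2[1][0] = 94
paddr = 94 * 16 + 12 = 1516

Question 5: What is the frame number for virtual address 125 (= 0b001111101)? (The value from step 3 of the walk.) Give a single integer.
vaddr = 125: l1_idx=1, l2_idx=3
L1[1] = 0; L2[0][3] = 82

Answer: 82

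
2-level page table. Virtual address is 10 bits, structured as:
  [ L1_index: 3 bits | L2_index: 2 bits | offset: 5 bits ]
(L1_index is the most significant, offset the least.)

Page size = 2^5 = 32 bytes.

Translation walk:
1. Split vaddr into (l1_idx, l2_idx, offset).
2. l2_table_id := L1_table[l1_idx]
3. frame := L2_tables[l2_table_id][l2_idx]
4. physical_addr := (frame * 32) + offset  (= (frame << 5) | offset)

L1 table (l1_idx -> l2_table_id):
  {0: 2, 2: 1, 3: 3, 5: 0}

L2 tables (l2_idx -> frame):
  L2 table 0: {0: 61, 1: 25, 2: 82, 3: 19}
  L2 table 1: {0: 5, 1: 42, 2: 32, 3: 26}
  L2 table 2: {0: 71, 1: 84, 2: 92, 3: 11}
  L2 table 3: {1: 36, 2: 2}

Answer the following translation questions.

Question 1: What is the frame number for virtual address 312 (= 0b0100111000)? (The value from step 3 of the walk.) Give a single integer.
Answer: 42

Derivation:
vaddr = 312: l1_idx=2, l2_idx=1
L1[2] = 1; L2[1][1] = 42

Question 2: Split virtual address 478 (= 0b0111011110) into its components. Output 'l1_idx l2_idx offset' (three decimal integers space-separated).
vaddr = 478 = 0b0111011110
  top 3 bits -> l1_idx = 3
  next 2 bits -> l2_idx = 2
  bottom 5 bits -> offset = 30

Answer: 3 2 30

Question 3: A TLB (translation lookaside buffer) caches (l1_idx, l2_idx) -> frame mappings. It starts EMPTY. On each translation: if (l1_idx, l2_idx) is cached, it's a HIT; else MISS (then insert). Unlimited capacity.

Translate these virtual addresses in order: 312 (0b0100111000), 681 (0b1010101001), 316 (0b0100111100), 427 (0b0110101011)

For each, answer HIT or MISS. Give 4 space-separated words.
vaddr=312: (2,1) not in TLB -> MISS, insert
vaddr=681: (5,1) not in TLB -> MISS, insert
vaddr=316: (2,1) in TLB -> HIT
vaddr=427: (3,1) not in TLB -> MISS, insert

Answer: MISS MISS HIT MISS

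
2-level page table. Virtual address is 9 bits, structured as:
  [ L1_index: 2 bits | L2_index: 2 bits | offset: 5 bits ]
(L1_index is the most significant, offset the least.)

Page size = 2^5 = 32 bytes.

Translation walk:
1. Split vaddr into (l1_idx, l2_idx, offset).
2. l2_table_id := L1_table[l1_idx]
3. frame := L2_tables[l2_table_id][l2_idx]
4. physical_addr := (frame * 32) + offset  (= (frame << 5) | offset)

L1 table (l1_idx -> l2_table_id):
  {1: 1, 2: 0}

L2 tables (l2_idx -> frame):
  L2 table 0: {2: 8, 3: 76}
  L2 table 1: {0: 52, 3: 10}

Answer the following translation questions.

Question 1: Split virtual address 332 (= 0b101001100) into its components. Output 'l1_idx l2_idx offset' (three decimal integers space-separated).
vaddr = 332 = 0b101001100
  top 2 bits -> l1_idx = 2
  next 2 bits -> l2_idx = 2
  bottom 5 bits -> offset = 12

Answer: 2 2 12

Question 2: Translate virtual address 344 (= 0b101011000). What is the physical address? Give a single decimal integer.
vaddr = 344 = 0b101011000
Split: l1_idx=2, l2_idx=2, offset=24
L1[2] = 0
L2[0][2] = 8
paddr = 8 * 32 + 24 = 280

Answer: 280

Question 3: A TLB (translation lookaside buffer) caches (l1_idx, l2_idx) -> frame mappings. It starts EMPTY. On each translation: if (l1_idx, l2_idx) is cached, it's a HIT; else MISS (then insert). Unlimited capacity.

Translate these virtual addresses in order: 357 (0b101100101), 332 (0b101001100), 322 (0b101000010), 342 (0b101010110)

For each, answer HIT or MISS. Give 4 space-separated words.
vaddr=357: (2,3) not in TLB -> MISS, insert
vaddr=332: (2,2) not in TLB -> MISS, insert
vaddr=322: (2,2) in TLB -> HIT
vaddr=342: (2,2) in TLB -> HIT

Answer: MISS MISS HIT HIT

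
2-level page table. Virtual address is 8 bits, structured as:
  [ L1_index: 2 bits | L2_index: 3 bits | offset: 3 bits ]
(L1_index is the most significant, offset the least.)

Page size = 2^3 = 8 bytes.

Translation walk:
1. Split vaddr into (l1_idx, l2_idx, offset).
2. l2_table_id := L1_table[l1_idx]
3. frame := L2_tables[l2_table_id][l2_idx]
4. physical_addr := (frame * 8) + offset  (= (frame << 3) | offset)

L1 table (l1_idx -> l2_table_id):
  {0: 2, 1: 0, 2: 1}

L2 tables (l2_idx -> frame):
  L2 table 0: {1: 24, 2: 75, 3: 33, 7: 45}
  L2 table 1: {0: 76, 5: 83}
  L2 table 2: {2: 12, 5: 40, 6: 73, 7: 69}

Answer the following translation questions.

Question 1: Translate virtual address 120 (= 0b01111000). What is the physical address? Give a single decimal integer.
vaddr = 120 = 0b01111000
Split: l1_idx=1, l2_idx=7, offset=0
L1[1] = 0
L2[0][7] = 45
paddr = 45 * 8 + 0 = 360

Answer: 360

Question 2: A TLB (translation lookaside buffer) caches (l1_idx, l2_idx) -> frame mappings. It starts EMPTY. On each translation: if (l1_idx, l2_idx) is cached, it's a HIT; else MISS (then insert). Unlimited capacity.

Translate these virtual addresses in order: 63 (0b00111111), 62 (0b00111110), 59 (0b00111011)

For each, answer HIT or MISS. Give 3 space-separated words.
Answer: MISS HIT HIT

Derivation:
vaddr=63: (0,7) not in TLB -> MISS, insert
vaddr=62: (0,7) in TLB -> HIT
vaddr=59: (0,7) in TLB -> HIT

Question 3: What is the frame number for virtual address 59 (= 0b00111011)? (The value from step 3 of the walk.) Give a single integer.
Answer: 69

Derivation:
vaddr = 59: l1_idx=0, l2_idx=7
L1[0] = 2; L2[2][7] = 69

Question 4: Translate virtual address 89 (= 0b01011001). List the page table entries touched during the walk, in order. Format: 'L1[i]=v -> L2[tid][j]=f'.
Answer: L1[1]=0 -> L2[0][3]=33

Derivation:
vaddr = 89 = 0b01011001
Split: l1_idx=1, l2_idx=3, offset=1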